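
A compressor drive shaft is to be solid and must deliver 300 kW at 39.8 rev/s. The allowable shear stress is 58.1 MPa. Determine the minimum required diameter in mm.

ω = 2π·39.8 = 250.1 rad/s, so T = P/ω = 300×10³ / 250.1 = 1200 N·m.
For a solid shaft τ_max = 16T/(πd³), so d = (16T/(π τ_allow))^(1/3) = (16·1200/(π·5.81×10^7))^(1/3) = 0.04720 m.

47.2 mm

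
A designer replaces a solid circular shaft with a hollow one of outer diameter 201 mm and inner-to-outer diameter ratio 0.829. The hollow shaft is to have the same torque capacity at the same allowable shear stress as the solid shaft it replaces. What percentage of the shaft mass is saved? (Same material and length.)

52.1 %

Equal τ_max and T ⇒ the solid shaft needs d_s³ = d_o³(1−k⁴), so d_s = 201·(1−0.829⁴)^(1/3) = 162.4 mm.
Area ratio A_h/A_s = d_o²(1−k²)/d_s² = (1−k²)/(1−k⁴)^(2/3) = 0.4789.
Mass saving = 1 − 0.4789 = 52.1 %.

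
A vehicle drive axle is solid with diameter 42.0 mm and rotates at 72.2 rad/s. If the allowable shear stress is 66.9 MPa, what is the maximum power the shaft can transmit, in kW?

70.3 kW

J = πd⁴/32 = π(0.0420)⁴/32 = 3.055×10^-7 m⁴.
T_max = τ_allow·J/r = 6.69×10^7 × 3.055×10^-7 / 0.0210 = 973.2 N·m.
ω = 72.2 rad/s, so P_max = T_max·ω = 7.027×10^4 W.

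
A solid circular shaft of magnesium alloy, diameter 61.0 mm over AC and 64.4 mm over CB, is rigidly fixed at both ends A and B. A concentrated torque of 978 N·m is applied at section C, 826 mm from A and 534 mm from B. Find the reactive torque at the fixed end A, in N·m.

335 N·m

Compatibility: T_A·a/J_AC = T_B·b/J_CB with T_A + T_B = T₀.
J_AC = 1.36×10^-6 m⁴, J_CB = 1.69×10^-6 m⁴, so T_A = T₀·(J_AC/a)/((J_AC/a)+(J_CB/b)) = 334.7 N·m, T_B = 643.3 N·m.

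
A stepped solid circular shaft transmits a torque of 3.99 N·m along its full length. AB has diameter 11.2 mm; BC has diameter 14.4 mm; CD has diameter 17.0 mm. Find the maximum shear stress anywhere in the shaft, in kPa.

Under the same torque, τ_max = 16T/(πd³) is largest where d is smallest — segment AB (d = 11.2 mm).
τ_max = 16·3.990/(π·(0.0112)³) = 1.446×10^7 Pa.

14500 kPa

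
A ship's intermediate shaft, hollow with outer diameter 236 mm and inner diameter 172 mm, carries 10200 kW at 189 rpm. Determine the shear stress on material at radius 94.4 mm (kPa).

223000 kPa

ω = 2π·189/60 = 19.79 rad/s, so T = P/ω = 10200×10³ / 19.79 = 515400 N·m.
J = π(d_o⁴ − d_i⁴)/32 = π(0.236⁴ − 0.172⁴)/32 = 2.186×10^-4 m⁴.
Shear stress varies linearly with radius: τ = T·r/J = 515400 × 0.0944 / 2.186×10^-4 = 2.225×10^8 Pa.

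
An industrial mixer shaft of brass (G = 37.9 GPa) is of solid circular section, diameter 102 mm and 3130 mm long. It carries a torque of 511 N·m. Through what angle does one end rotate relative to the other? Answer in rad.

J = πd⁴/32 = π(0.102)⁴/32 = 1.063×10^-5 m⁴.
θ = T·L/(G·J) = 511.0 × 3.13 / (37.9×10⁹ × 1.063×10^-5) = 3.971×10^-3 rad.

0.00397 rad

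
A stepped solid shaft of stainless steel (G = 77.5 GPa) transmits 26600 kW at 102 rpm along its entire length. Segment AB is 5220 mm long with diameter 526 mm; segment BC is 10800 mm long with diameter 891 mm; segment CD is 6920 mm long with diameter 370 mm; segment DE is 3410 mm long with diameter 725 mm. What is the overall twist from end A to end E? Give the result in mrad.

153 mrad

ω = 2π·102/60 = 10.68 rad/s, so T = P/ω = 26600×10³ / 10.68 = 2.490e6 N·m.
J_AB = π(0.526)⁴/32 = 7.52×10^-3 m⁴; J_BC = π(0.891)⁴/32 = 0.0619 m⁴; J_CD = π(0.370)⁴/32 = 1.84×10^-3 m⁴; J_DE = π(0.725)⁴/32 = 0.0271 m⁴.
θ = (T/G)·Σ L_i/J_i = (2.490e6/77.5×10⁹)·(5.22/7.52×10^-3 + 10.8/0.0619 + 6.92/1.84×10^-3 + 3.41/0.0271) = 0.1528 rad.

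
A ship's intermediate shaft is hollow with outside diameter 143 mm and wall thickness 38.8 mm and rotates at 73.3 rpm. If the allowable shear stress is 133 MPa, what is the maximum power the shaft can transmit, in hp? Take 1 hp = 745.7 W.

752 hp

J = π(d_o⁴ − d_i⁴)/32 = π(0.143⁴ − 0.0654⁴)/32 = 3.926×10^-5 m⁴.
T_max = τ_allow·J/r = 1.33×10^8 × 3.926×10^-5 / 0.0715 = 73020 N·m.
ω = 2π·73.3/60 = 7.676 rad/s, so P_max = T_max·ω = 5.605×10^5 W.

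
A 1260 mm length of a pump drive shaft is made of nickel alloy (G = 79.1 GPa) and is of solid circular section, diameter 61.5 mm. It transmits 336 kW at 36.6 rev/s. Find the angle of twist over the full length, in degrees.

0.949°

ω = 2π·36.6 = 230.0 rad/s, so T = P/ω = 336×10³ / 230.0 = 1461 N·m.
J = πd⁴/32 = π(0.0615)⁴/32 = 1.404×10^-6 m⁴.
θ = T·L/(G·J) = 1461 × 1.26 / (79.1×10⁹ × 1.404×10^-6) = 0.01657 rad.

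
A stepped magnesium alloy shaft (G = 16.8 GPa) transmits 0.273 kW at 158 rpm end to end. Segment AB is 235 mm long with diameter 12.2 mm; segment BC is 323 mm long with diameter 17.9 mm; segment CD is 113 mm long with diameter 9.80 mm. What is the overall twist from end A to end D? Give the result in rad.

0.260 rad

ω = 2π·158/60 = 16.55 rad/s, so T = P/ω = 0.273×10³ / 16.55 = 16.50 N·m.
J_AB = π(0.0122)⁴/32 = 2.17×10^-9 m⁴; J_BC = π(0.0179)⁴/32 = 1.01×10^-8 m⁴; J_CD = π(0.00980)⁴/32 = 9.06×10^-10 m⁴.
θ = (T/G)·Σ L_i/J_i = (16.50/16.8×10⁹)·(0.235/2.17×10^-9 + 0.323/1.01×10^-8 + 0.113/9.06×10^-10) = 0.2602 rad.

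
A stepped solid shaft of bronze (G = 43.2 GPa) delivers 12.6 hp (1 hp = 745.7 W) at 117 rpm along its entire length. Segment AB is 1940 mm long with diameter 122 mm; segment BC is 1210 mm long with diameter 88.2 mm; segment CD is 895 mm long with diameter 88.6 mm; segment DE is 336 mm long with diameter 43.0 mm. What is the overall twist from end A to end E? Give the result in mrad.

25.6 mrad

ω = 2π·117/60 = 12.25 rad/s, so T = P/ω = 12.6×745.7 / 12.25 = 766.9 N·m.
J_AB = π(0.122)⁴/32 = 2.17×10^-5 m⁴; J_BC = π(0.0882)⁴/32 = 5.94×10^-6 m⁴; J_CD = π(0.0886)⁴/32 = 6.05×10^-6 m⁴; J_DE = π(0.0430)⁴/32 = 3.36×10^-7 m⁴.
θ = (T/G)·Σ L_i/J_i = (766.9/43.2×10⁹)·(1.94/2.17×10^-5 + 1.21/5.94×10^-6 + 0.895/6.05×10^-6 + 0.336/3.36×10^-7) = 0.02560 rad.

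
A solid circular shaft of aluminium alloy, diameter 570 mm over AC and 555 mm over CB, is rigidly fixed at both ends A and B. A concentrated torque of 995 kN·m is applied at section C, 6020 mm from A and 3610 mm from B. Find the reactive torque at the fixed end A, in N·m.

398000 N·m

Compatibility: T_A·a/J_AC = T_B·b/J_CB with T_A + T_B = T₀.
J_AC = 0.0104 m⁴, J_CB = 9.31×10^-3 m⁴, so T_A = T₀·(J_AC/a)/((J_AC/a)+(J_CB/b)) = 398200 N·m, T_B = 596800 N·m.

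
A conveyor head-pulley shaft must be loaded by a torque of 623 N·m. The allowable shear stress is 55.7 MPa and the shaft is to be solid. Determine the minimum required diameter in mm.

38.5 mm

For a solid shaft τ_max = 16T/(πd³), so d = (16T/(π τ_allow))^(1/3) = (16·623.0/(π·5.57×10^7))^(1/3) = 0.03848 m.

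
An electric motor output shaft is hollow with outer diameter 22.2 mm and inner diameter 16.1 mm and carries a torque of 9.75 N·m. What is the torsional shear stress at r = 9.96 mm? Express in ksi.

0.817 ksi

J = π(d_o⁴ − d_i⁴)/32 = π(0.0222⁴ − 0.0161⁴)/32 = 1.725×10^-8 m⁴.
Shear stress varies linearly with radius: τ = T·r/J = 9.750 × 0.00996 / 1.725×10^-8 = 5.630×10^6 Pa.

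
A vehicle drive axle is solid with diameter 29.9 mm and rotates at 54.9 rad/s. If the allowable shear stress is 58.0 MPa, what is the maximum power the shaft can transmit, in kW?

16.7 kW

J = πd⁴/32 = π(0.0299)⁴/32 = 7.847×10^-8 m⁴.
T_max = τ_allow·J/r = 5.80×10^7 × 7.847×10^-8 / 0.0149 = 304.4 N·m.
ω = 54.9 rad/s, so P_max = T_max·ω = 1.671×10^4 W.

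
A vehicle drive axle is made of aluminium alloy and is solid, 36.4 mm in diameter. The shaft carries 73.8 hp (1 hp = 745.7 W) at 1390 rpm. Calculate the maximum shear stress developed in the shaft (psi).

ω = 2π·1390/60 = 145.6 rad/s, so T = P/ω = 73.8×745.7 / 145.6 = 378.1 N·m.
J = πd⁴/32 = π(0.0364)⁴/32 = 1.723×10^-7 m⁴.
τ_max = T·r/J = 378.1 × 0.0182 / 1.723×10^-7 = 3.992×10^7 Pa.

5790 psi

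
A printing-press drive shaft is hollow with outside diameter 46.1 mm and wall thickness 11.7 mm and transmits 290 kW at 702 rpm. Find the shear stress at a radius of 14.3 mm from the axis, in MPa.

135 MPa

ω = 2π·702/60 = 73.51 rad/s, so T = P/ω = 290×10³ / 73.51 = 3945 N·m.
J = π(d_o⁴ − d_i⁴)/32 = π(0.0461⁴ − 0.0227⁴)/32 = 4.173×10^-7 m⁴.
Shear stress varies linearly with radius: τ = T·r/J = 3945 × 0.0143 / 4.173×10^-7 = 1.352×10^8 Pa.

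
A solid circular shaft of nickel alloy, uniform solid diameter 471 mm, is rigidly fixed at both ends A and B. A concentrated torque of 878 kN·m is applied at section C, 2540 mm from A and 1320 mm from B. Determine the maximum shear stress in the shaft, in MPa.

With uniform GJ and both ends fixed, compatibility θ_AC = θ_CB gives T_A·a = T_B·b, together with T_A + T_B = T₀.
T_A = T₀·b/(a+b) = 878000·1320/3860 = 300200 N·m; T_B = 577800 N·m.
τ in each portion: τ_AC = 1.46×10^7 Pa, τ_CB = 2.82×10^7 Pa; maximum is in CB.
τ_max = T_CB·r/J = 577800·0.235/4.83×10^-3 = 2.816×10^7 Pa.

28.2 MPa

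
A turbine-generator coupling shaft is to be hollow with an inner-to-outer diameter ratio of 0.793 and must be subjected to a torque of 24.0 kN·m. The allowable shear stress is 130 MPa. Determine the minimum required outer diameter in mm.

For a hollow shaft with d_i/d_o = 0.793: τ_max = 16T/(π d_o³ (1−k⁴)), so d_o = [16T/(π τ_allow (1−k⁴))]^(1/3) = [16·24000/(π·1.30×10^8·0.6045)]^(1/3) = 0.1159 m.

116 mm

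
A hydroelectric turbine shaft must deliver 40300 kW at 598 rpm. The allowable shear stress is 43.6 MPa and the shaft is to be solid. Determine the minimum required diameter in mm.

ω = 2π·598/60 = 62.62 rad/s, so T = P/ω = 40300×10³ / 62.62 = 643500 N·m.
For a solid shaft τ_max = 16T/(πd³), so d = (16T/(π τ_allow))^(1/3) = (16·643500/(π·4.36×10^7))^(1/3) = 0.4220 m.

422 mm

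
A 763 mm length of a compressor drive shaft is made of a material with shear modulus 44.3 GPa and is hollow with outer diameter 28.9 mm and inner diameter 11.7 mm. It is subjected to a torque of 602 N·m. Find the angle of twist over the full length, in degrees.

J = π(d_o⁴ − d_i⁴)/32 = π(0.0289⁴ − 0.0117⁴)/32 = 6.664×10^-8 m⁴.
θ = T·L/(G·J) = 602.0 × 0.763 / (44.3×10⁹ × 6.664×10^-8) = 0.1556 rad.

8.91°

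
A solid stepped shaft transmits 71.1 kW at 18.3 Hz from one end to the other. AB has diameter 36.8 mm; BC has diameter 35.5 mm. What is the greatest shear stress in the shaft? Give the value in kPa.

70400 kPa

ω = 2π·18.3 = 115.0 rad/s, so T = P/ω = 71.1×10³ / 115.0 = 618.4 N·m.
Under the same torque, τ_max = 16T/(πd³) is largest where d is smallest — segment BC (d = 35.5 mm).
τ_max = 16·618.4/(π·(0.0355)³) = 7.039×10^7 Pa.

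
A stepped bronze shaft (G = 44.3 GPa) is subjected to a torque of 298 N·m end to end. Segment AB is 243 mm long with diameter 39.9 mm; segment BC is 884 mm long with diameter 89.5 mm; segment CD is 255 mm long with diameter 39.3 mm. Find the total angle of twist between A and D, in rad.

0.0148 rad

J_AB = π(0.0399)⁴/32 = 2.49×10^-7 m⁴; J_BC = π(0.0895)⁴/32 = 6.30×10^-6 m⁴; J_CD = π(0.0393)⁴/32 = 2.34×10^-7 m⁴.
θ = (T/G)·Σ L_i/J_i = (298.0/44.3×10⁹)·(0.243/2.49×10^-7 + 0.884/6.30×10^-6 + 0.255/2.34×10^-7) = 0.01484 rad.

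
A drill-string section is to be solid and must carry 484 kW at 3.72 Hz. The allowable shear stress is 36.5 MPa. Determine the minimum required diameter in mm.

142 mm

ω = 2π·3.72 = 23.37 rad/s, so T = P/ω = 484×10³ / 23.37 = 20710 N·m.
For a solid shaft τ_max = 16T/(πd³), so d = (16T/(π τ_allow))^(1/3) = (16·20710/(π·3.65×10^7))^(1/3) = 0.1424 m.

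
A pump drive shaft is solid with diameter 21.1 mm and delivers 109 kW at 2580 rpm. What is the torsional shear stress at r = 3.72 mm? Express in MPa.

ω = 2π·2580/60 = 270.2 rad/s, so T = P/ω = 109×10³ / 270.2 = 403.4 N·m.
J = πd⁴/32 = π(0.0211)⁴/32 = 1.946×10^-8 m⁴.
Shear stress varies linearly with radius: τ = T·r/J = 403.4 × 0.00372 / 1.946×10^-8 = 7.712×10^7 Pa.

77.1 MPa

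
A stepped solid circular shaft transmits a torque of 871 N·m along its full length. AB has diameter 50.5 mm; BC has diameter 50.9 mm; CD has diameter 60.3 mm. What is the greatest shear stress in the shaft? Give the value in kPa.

34400 kPa

Under the same torque, τ_max = 16T/(πd³) is largest where d is smallest — segment AB (d = 50.5 mm).
τ_max = 16·871.0/(π·(0.0505)³) = 3.444×10^7 Pa.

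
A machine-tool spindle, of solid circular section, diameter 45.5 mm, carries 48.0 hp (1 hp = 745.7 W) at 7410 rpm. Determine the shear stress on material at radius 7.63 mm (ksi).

0.121 ksi

ω = 2π·7410/60 = 776.0 rad/s, so T = P/ω = 48.0×745.7 / 776.0 = 46.13 N·m.
J = πd⁴/32 = π(0.0455)⁴/32 = 4.208×10^-7 m⁴.
Shear stress varies linearly with radius: τ = T·r/J = 46.13 × 0.00763 / 4.208×10^-7 = 8.364×10^5 Pa.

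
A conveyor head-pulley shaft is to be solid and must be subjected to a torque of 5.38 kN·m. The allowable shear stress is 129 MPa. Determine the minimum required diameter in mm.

For a solid shaft τ_max = 16T/(πd³), so d = (16T/(π τ_allow))^(1/3) = (16·5380/(π·1.29×10^8))^(1/3) = 0.05967 m.

59.7 mm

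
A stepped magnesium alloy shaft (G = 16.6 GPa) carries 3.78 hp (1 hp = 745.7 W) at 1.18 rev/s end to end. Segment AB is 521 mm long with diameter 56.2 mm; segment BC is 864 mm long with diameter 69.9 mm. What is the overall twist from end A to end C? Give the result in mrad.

ω = 2π·1.18 = 7.414 rad/s, so T = P/ω = 3.78×745.7 / 7.414 = 380.2 N·m.
J_AB = π(0.0562)⁴/32 = 9.79×10^-7 m⁴; J_BC = π(0.0699)⁴/32 = 2.34×10^-6 m⁴.
θ = (T/G)·Σ L_i/J_i = (380.2/16.6×10⁹)·(0.521/9.79×10^-7 + 0.864/2.34×10^-6) = 0.02063 rad.

20.6 mrad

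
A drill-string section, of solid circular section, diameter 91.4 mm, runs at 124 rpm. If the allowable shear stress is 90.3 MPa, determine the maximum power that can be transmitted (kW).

J = πd⁴/32 = π(0.0914)⁴/32 = 6.851×10^-6 m⁴.
T_max = τ_allow·J/r = 9.03×10^7 × 6.851×10^-6 / 0.0457 = 13540 N·m.
ω = 2π·124/60 = 12.99 rad/s, so P_max = T_max·ω = 1.758×10^5 W.

176 kW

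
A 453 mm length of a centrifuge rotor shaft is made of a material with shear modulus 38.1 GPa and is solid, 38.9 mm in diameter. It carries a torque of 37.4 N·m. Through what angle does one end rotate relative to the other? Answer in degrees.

J = πd⁴/32 = π(0.0389)⁴/32 = 2.248×10^-7 m⁴.
θ = T·L/(G·J) = 37.40 × 0.453 / (38.1×10⁹ × 2.248×10^-7) = 1.978×10^-3 rad.

0.113°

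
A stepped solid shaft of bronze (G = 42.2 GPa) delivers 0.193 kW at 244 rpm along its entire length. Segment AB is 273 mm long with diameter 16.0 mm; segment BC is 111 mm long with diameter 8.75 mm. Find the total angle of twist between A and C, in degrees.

ω = 2π·244/60 = 25.55 rad/s, so T = P/ω = 0.193×10³ / 25.55 = 7.553 N·m.
J_AB = π(0.0160)⁴/32 = 6.43×10^-9 m⁴; J_BC = π(0.00875)⁴/32 = 5.75×10^-10 m⁴.
θ = (T/G)·Σ L_i/J_i = (7.553/42.2×10⁹)·(0.273/6.43×10^-9 + 0.111/5.75×10^-10) = 0.04212 rad.

2.41°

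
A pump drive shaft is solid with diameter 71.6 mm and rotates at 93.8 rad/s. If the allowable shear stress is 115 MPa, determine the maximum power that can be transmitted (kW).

J = πd⁴/32 = π(0.0716)⁴/32 = 2.580×10^-6 m⁴.
T_max = τ_allow·J/r = 1.15×10^8 × 2.580×10^-6 / 0.0358 = 8288 N·m.
ω = 93.8 rad/s, so P_max = T_max·ω = 7.774×10^5 W.

777 kW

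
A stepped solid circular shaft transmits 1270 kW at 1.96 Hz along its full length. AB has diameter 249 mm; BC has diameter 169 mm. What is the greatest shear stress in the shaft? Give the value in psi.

ω = 2π·1.96 = 12.32 rad/s, so T = P/ω = 1270×10³ / 12.32 = 103100 N·m.
Under the same torque, τ_max = 16T/(πd³) is largest where d is smallest — segment BC (d = 169 mm).
τ_max = 16·103100/(π·(0.169)³) = 1.088×10^8 Pa.

15800 psi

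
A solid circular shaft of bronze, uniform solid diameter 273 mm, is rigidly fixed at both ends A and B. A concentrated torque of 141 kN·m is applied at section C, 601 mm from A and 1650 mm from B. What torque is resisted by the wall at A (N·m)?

103000 N·m

With uniform GJ and both ends fixed, compatibility θ_AC = θ_CB gives T_A·a = T_B·b, together with T_A + T_B = T₀.
T_A = T₀·b/(a+b) = 141000·1650/2251 = 103400 N·m; T_B = 37650 N·m.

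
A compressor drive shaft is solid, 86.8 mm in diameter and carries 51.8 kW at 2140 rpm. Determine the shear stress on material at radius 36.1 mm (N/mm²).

1.50 N/mm²

ω = 2π·2140/60 = 224.1 rad/s, so T = P/ω = 51.8×10³ / 224.1 = 231.1 N·m.
J = πd⁴/32 = π(0.0868)⁴/32 = 5.573×10^-6 m⁴.
Shear stress varies linearly with radius: τ = T·r/J = 231.1 × 0.0361 / 5.573×10^-6 = 1.497×10^6 Pa.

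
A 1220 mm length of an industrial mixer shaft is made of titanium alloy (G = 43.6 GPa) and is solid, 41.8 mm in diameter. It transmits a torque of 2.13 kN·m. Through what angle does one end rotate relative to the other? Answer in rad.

J = πd⁴/32 = π(0.0418)⁴/32 = 2.997×10^-7 m⁴.
θ = T·L/(G·J) = 2130 × 1.22 / (43.6×10⁹ × 2.997×10^-7) = 0.1989 rad.

0.199 rad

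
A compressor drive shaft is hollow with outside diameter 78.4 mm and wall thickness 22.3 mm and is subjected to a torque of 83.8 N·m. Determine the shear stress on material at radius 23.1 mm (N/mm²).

J = π(d_o⁴ − d_i⁴)/32 = π(0.0784⁴ − 0.0338⁴)/32 = 3.581×10^-6 m⁴.
Shear stress varies linearly with radius: τ = T·r/J = 83.80 × 0.0231 / 3.581×10^-6 = 5.406×10^5 Pa.

0.541 N/mm²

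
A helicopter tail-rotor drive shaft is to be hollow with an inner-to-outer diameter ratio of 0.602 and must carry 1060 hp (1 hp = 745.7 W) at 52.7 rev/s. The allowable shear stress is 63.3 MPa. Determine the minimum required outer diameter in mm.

ω = 2π·52.7 = 331.1 rad/s, so T = P/ω = 1060×745.7 / 331.1 = 2387 N·m.
For a hollow shaft with d_i/d_o = 0.602: τ_max = 16T/(π d_o³ (1−k⁴)), so d_o = [16T/(π τ_allow (1−k⁴))]^(1/3) = [16·2387/(π·6.33×10^7·0.8687)]^(1/3) = 0.06047 m.

60.5 mm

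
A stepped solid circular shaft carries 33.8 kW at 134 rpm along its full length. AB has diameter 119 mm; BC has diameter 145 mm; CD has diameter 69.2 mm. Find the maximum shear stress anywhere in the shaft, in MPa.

37.0 MPa

ω = 2π·134/60 = 14.03 rad/s, so T = P/ω = 33.8×10³ / 14.03 = 2409 N·m.
Under the same torque, τ_max = 16T/(πd³) is largest where d is smallest — segment CD (d = 69.2 mm).
τ_max = 16·2409/(π·(0.0692)³) = 3.702×10^7 Pa.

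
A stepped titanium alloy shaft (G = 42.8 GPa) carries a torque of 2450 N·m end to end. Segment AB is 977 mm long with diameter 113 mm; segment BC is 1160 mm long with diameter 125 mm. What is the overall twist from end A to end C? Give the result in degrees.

J_AB = π(0.113)⁴/32 = 1.60×10^-5 m⁴; J_BC = π(0.125)⁴/32 = 2.40×10^-5 m⁴.
θ = (T/G)·Σ L_i/J_i = (2450/42.8×10⁹)·(0.977/1.60×10^-5 + 1.16/2.40×10^-5) = 6.264×10^-3 rad.

0.359°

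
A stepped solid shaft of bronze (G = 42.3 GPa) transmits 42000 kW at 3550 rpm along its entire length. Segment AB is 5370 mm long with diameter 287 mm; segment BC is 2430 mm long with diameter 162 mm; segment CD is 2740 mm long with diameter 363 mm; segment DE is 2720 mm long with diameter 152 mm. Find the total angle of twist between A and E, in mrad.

260 mrad

ω = 2π·3550/60 = 371.8 rad/s, so T = P/ω = 42000×10³ / 371.8 = 113000 N·m.
J_AB = π(0.287)⁴/32 = 6.66×10^-4 m⁴; J_BC = π(0.162)⁴/32 = 6.76×10^-5 m⁴; J_CD = π(0.363)⁴/32 = 1.70×10^-3 m⁴; J_DE = π(0.152)⁴/32 = 5.24×10^-5 m⁴.
θ = (T/G)·Σ L_i/J_i = (113000/42.3×10⁹)·(5.37/6.66×10^-4 + 2.43/6.76×10^-5 + 2.74/1.70×10^-3 + 2.72/5.24×10^-5) = 0.2604 rad.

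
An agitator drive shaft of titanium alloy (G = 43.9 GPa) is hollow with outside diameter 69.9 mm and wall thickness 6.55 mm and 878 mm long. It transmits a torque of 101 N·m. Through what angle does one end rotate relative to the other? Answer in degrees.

0.0876°

J = π(d_o⁴ − d_i⁴)/32 = π(0.0699⁴ − 0.0568⁴)/32 = 1.322×10^-6 m⁴.
θ = T·L/(G·J) = 101.0 × 0.878 / (43.9×10⁹ × 1.322×10^-6) = 1.528×10^-3 rad.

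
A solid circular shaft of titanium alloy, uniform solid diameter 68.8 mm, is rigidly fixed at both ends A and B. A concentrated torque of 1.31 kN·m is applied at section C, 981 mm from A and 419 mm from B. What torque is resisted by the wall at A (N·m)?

392 N·m

With uniform GJ and both ends fixed, compatibility θ_AC = θ_CB gives T_A·a = T_B·b, together with T_A + T_B = T₀.
T_A = T₀·b/(a+b) = 1310·419/1400 = 392.1 N·m; T_B = 917.9 N·m.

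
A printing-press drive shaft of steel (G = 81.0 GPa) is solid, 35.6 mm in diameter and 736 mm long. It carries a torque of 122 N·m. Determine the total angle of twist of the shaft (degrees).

J = πd⁴/32 = π(0.0356)⁴/32 = 1.577×10^-7 m⁴.
θ = T·L/(G·J) = 122.0 × 0.736 / (81.0×10⁹ × 1.577×10^-7) = 7.030×10^-3 rad.

0.403°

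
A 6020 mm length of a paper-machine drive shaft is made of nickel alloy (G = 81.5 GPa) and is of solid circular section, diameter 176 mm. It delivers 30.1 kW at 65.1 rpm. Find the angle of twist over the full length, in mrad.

3.46 mrad

ω = 2π·65.1/60 = 6.817 rad/s, so T = P/ω = 30.1×10³ / 6.817 = 4415 N·m.
J = πd⁴/32 = π(0.176)⁴/32 = 9.420×10^-5 m⁴.
θ = T·L/(G·J) = 4415 × 6.02 / (81.5×10⁹ × 9.420×10^-5) = 3.462×10^-3 rad.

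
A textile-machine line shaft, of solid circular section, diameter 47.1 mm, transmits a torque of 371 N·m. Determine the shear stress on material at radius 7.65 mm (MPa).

5.87 MPa

J = πd⁴/32 = π(0.0471)⁴/32 = 4.832×10^-7 m⁴.
Shear stress varies linearly with radius: τ = T·r/J = 371.0 × 0.00765 / 4.832×10^-7 = 5.874×10^6 Pa.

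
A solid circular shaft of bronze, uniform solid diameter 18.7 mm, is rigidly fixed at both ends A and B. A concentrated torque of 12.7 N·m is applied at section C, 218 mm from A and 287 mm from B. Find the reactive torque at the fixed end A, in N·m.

With uniform GJ and both ends fixed, compatibility θ_AC = θ_CB gives T_A·a = T_B·b, together with T_A + T_B = T₀.
T_A = T₀·b/(a+b) = 12.70·287/505.0 = 7.218 N·m; T_B = 5.482 N·m.

7.22 N·m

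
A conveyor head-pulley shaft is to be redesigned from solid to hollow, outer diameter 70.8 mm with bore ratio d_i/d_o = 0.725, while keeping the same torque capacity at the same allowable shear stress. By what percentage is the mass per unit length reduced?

Equal τ_max and T ⇒ the solid shaft needs d_s³ = d_o³(1−k⁴), so d_s = 70.8·(1−0.725⁴)^(1/3) = 63.57 mm.
Area ratio A_h/A_s = d_o²(1−k²)/d_s² = (1−k²)/(1−k⁴)^(2/3) = 0.5885.
Mass saving = 1 − 0.5885 = 41.2 %.

41.2 %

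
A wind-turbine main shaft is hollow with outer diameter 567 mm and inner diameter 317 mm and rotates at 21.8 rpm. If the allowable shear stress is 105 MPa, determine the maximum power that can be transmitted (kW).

7740 kW

J = π(d_o⁴ − d_i⁴)/32 = π(0.567⁴ − 0.317⁴)/32 = 9.155×10^-3 m⁴.
T_max = τ_allow·J/r = 1.05×10^8 × 9.155×10^-3 / 0.283 = 3.391e6 N·m.
ω = 2π·21.8/60 = 2.283 rad/s, so P_max = T_max·ω = 7.741×10^6 W.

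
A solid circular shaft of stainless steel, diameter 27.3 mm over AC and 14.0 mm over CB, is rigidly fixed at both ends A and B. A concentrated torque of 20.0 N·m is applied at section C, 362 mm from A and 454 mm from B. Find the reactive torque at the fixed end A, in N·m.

Compatibility: T_A·a/J_AC = T_B·b/J_CB with T_A + T_B = T₀.
J_AC = 5.45×10^-8 m⁴, J_CB = 3.77×10^-9 m⁴, so T_A = T₀·(J_AC/a)/((J_AC/a)+(J_CB/b)) = 18.95 N·m, T_B = 1.045 N·m.

19.0 N·m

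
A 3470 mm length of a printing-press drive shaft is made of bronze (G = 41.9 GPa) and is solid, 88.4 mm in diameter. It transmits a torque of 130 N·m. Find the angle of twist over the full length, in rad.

0.00180 rad

J = πd⁴/32 = π(0.0884)⁴/32 = 5.995×10^-6 m⁴.
θ = T·L/(G·J) = 130.0 × 3.47 / (41.9×10⁹ × 5.995×10^-6) = 1.796×10^-3 rad.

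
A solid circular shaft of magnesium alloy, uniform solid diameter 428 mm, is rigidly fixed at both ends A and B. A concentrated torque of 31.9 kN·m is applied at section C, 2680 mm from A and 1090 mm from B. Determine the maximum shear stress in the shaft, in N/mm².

1.47 N/mm²

With uniform GJ and both ends fixed, compatibility θ_AC = θ_CB gives T_A·a = T_B·b, together with T_A + T_B = T₀.
T_A = T₀·b/(a+b) = 31900·1090/3770 = 9223 N·m; T_B = 22680 N·m.
τ in each portion: τ_AC = 5.99×10^5 Pa, τ_CB = 1.47×10^6 Pa; maximum is in CB.
τ_max = T_CB·r/J = 22680·0.214/3.29×10^-3 = 1.473×10^6 Pa.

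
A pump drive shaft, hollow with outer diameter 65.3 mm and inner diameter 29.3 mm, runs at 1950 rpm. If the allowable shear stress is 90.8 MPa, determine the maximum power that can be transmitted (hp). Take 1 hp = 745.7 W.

J = π(d_o⁴ − d_i⁴)/32 = π(0.0653⁴ − 0.0293⁴)/32 = 1.713×10^-6 m⁴.
T_max = τ_allow·J/r = 9.08×10^7 × 1.713×10^-6 / 0.0326 = 4763 N·m.
ω = 2π·1950/60 = 204.2 rad/s, so P_max = T_max·ω = 9.726×10^5 W.

1300 hp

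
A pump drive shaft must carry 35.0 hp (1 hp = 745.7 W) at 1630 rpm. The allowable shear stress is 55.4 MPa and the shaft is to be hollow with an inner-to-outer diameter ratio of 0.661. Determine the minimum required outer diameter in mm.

25.9 mm

ω = 2π·1630/60 = 170.7 rad/s, so T = P/ω = 35.0×745.7 / 170.7 = 152.9 N·m.
For a hollow shaft with d_i/d_o = 0.661: τ_max = 16T/(π d_o³ (1−k⁴)), so d_o = [16T/(π τ_allow (1−k⁴))]^(1/3) = [16·152.9/(π·5.54×10^7·0.8091)]^(1/3) = 0.02590 m.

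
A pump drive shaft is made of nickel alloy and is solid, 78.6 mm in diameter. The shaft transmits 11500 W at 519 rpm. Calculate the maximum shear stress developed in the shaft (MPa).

2.22 MPa

ω = 2π·519/60 = 54.35 rad/s, so T = P/ω = 11500 / 54.35 = 211.6 N·m.
J = πd⁴/32 = π(0.0786)⁴/32 = 3.747×10^-6 m⁴.
τ_max = T·r/J = 211.6 × 0.0393 / 3.747×10^-6 = 2.219×10^6 Pa.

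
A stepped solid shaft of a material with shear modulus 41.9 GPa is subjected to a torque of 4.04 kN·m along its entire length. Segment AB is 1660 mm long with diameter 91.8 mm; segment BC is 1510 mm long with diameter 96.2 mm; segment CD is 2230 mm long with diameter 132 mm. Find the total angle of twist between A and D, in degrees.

2.72°

J_AB = π(0.0918)⁴/32 = 6.97×10^-6 m⁴; J_BC = π(0.0962)⁴/32 = 8.41×10^-6 m⁴; J_CD = π(0.132)⁴/32 = 2.98×10^-5 m⁴.
θ = (T/G)·Σ L_i/J_i = (4040/41.9×10⁹)·(1.66/6.97×10^-6 + 1.51/8.41×10^-6 + 2.23/2.98×10^-5) = 0.04749 rad.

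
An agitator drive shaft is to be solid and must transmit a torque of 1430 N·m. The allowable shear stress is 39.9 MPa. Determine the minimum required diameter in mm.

56.7 mm

For a solid shaft τ_max = 16T/(πd³), so d = (16T/(π τ_allow))^(1/3) = (16·1430/(π·3.99×10^7))^(1/3) = 0.05673 m.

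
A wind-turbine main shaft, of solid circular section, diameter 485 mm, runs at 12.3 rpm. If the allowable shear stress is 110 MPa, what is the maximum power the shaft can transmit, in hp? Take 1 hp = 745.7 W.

J = πd⁴/32 = π(0.485)⁴/32 = 5.432×10^-3 m⁴.
T_max = τ_allow·J/r = 1.10×10^8 × 5.432×10^-3 / 0.242 = 2.464e6 N·m.
ω = 2π·12.3/60 = 1.288 rad/s, so P_max = T_max·ω = 3.174×10^6 W.

4260 hp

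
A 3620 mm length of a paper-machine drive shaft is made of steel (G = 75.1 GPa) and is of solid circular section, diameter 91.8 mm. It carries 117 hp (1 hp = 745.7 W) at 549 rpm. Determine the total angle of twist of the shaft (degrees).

ω = 2π·549/60 = 57.49 rad/s, so T = P/ω = 117×745.7 / 57.49 = 1518 N·m.
J = πd⁴/32 = π(0.0918)⁴/32 = 6.972×10^-6 m⁴.
θ = T·L/(G·J) = 1518 × 3.62 / (75.1×10⁹ × 6.972×10^-6) = 0.01049 rad.

0.601°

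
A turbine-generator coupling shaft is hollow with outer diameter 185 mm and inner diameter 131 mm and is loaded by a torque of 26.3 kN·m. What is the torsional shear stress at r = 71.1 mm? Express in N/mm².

J = π(d_o⁴ − d_i⁴)/32 = π(0.185⁴ − 0.131⁴)/32 = 8.608×10^-5 m⁴.
Shear stress varies linearly with radius: τ = T·r/J = 26300 × 0.0711 / 8.608×10^-5 = 2.172×10^7 Pa.

21.7 N/mm²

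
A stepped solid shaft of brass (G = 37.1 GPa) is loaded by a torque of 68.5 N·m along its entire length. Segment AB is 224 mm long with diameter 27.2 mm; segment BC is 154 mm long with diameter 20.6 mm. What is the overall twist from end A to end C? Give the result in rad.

0.0238 rad

J_AB = π(0.0272)⁴/32 = 5.37×10^-8 m⁴; J_BC = π(0.0206)⁴/32 = 1.77×10^-8 m⁴.
θ = (T/G)·Σ L_i/J_i = (68.50/37.1×10⁹)·(0.224/5.37×10^-8 + 0.154/1.77×10^-8) = 0.02378 rad.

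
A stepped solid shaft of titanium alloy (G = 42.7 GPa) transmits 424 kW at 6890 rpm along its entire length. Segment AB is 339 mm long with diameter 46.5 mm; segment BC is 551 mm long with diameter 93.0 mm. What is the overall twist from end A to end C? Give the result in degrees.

ω = 2π·6890/60 = 721.5 rad/s, so T = P/ω = 424×10³ / 721.5 = 587.6 N·m.
J_AB = π(0.0465)⁴/32 = 4.59×10^-7 m⁴; J_BC = π(0.0930)⁴/32 = 7.34×10^-6 m⁴.
θ = (T/G)·Σ L_i/J_i = (587.6/42.7×10⁹)·(0.339/4.59×10^-7 + 0.551/7.34×10^-6) = 0.01120 rad.

0.642°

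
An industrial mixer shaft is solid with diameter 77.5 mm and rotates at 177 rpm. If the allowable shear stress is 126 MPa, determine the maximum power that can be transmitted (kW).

J = πd⁴/32 = π(0.0775)⁴/32 = 3.542×10^-6 m⁴.
T_max = τ_allow·J/r = 1.26×10^8 × 3.542×10^-6 / 0.0387 = 11520 N·m.
ω = 2π·177/60 = 18.54 rad/s, so P_max = T_max·ω = 2.135×10^5 W.

213 kW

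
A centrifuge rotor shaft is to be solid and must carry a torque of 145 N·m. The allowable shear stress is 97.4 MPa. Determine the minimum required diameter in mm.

For a solid shaft τ_max = 16T/(πd³), so d = (16T/(π τ_allow))^(1/3) = (16·145.0/(π·9.74×10^7))^(1/3) = 0.01965 m.

19.6 mm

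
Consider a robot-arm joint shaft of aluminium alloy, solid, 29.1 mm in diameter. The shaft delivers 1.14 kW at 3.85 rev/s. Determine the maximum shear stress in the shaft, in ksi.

ω = 2π·3.85 = 24.19 rad/s, so T = P/ω = 1.14×10³ / 24.19 = 47.13 N·m.
J = πd⁴/32 = π(0.0291)⁴/32 = 7.040×10^-8 m⁴.
τ_max = T·r/J = 47.13 × 0.0146 / 7.040×10^-8 = 9.740×10^6 Pa.

1.41 ksi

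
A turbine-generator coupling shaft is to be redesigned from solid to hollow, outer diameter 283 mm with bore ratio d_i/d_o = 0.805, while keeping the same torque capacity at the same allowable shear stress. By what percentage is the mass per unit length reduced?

Equal τ_max and T ⇒ the solid shaft needs d_s³ = d_o³(1−k⁴), so d_s = 283·(1−0.805⁴)^(1/3) = 236.0 mm.
Area ratio A_h/A_s = d_o²(1−k²)/d_s² = (1−k²)/(1−k⁴)^(2/3) = 0.5061.
Mass saving = 1 − 0.5061 = 49.4 %.

49.4 %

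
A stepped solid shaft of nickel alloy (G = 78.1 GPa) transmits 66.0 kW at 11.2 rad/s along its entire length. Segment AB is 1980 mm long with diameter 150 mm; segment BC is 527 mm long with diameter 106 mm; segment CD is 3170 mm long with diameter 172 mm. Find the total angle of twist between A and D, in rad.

0.00900 rad

ω = 11.2 rad/s, so T = P/ω = 66.0×10³ / 11.20 = 5893 N·m.
J_AB = π(0.150)⁴/32 = 4.97×10^-5 m⁴; J_BC = π(0.106)⁴/32 = 1.24×10^-5 m⁴; J_CD = π(0.172)⁴/32 = 8.59×10^-5 m⁴.
θ = (T/G)·Σ L_i/J_i = (5893/78.1×10⁹)·(1.98/4.97×10^-5 + 0.527/1.24×10^-5 + 3.17/8.59×10^-5) = 8.998×10^-3 rad.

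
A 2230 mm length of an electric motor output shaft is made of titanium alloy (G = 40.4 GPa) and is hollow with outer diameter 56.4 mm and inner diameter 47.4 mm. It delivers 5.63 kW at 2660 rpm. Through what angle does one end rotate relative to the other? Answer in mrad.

ω = 2π·2660/60 = 278.6 rad/s, so T = P/ω = 5.63×10³ / 278.6 = 20.21 N·m.
J = π(d_o⁴ − d_i⁴)/32 = π(0.0564⁴ − 0.0474⁴)/32 = 4.978×10^-7 m⁴.
θ = T·L/(G·J) = 20.21 × 2.23 / (40.4×10⁹ × 4.978×10^-7) = 2.241×10^-3 rad.

2.24 mrad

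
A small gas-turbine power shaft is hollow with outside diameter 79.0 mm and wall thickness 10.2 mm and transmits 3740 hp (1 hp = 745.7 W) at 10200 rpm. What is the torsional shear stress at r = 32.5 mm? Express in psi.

4620 psi

ω = 2π·10200/60 = 1068 rad/s, so T = P/ω = 3740×745.7 / 1068 = 2611 N·m.
J = π(d_o⁴ − d_i⁴)/32 = π(0.0790⁴ − 0.0586⁴)/32 = 2.666×10^-6 m⁴.
Shear stress varies linearly with radius: τ = T·r/J = 2611 × 0.0325 / 2.666×10^-6 = 3.183×10^7 Pa.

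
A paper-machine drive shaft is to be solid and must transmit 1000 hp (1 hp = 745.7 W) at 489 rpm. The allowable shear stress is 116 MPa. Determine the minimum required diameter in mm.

ω = 2π·489/60 = 51.21 rad/s, so T = P/ω = 1000×745.7 / 51.21 = 14560 N·m.
For a solid shaft τ_max = 16T/(πd³), so d = (16T/(π τ_allow))^(1/3) = (16·14560/(π·1.16×10^8))^(1/3) = 0.08615 m.

86.1 mm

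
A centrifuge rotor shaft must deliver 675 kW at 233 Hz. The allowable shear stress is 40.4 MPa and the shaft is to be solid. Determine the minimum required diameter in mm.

ω = 2π·233 = 1464 rad/s, so T = P/ω = 675×10³ / 1464 = 461.1 N·m.
For a solid shaft τ_max = 16T/(πd³), so d = (16T/(π τ_allow))^(1/3) = (16·461.1/(π·4.04×10^7))^(1/3) = 0.03874 m.

38.7 mm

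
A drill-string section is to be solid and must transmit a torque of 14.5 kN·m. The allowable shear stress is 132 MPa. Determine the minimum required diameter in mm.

82.4 mm

For a solid shaft τ_max = 16T/(πd³), so d = (16T/(π τ_allow))^(1/3) = (16·14500/(π·1.32×10^8))^(1/3) = 0.08240 m.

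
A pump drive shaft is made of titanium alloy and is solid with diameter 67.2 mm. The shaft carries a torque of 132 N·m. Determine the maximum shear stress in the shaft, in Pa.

J = πd⁴/32 = π(0.0672)⁴/32 = 2.002×10^-6 m⁴.
τ_max = T·r/J = 132.0 × 0.0336 / 2.002×10^-6 = 2.215×10^6 Pa.

2.22e6 Pa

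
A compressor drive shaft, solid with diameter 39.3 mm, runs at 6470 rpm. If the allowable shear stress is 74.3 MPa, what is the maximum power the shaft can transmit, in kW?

600 kW

J = πd⁴/32 = π(0.0393)⁴/32 = 2.342×10^-7 m⁴.
T_max = τ_allow·J/r = 7.43×10^7 × 2.342×10^-7 / 0.0196 = 885.5 N·m.
ω = 2π·6470/60 = 677.5 rad/s, so P_max = T_max·ω = 6.000×10^5 W.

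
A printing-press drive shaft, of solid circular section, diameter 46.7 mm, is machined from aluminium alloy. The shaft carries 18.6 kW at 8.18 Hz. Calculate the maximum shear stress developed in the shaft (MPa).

18.1 MPa

ω = 2π·8.18 = 51.40 rad/s, so T = P/ω = 18.6×10³ / 51.40 = 361.9 N·m.
J = πd⁴/32 = π(0.0467)⁴/32 = 4.669×10^-7 m⁴.
τ_max = T·r/J = 361.9 × 0.0234 / 4.669×10^-7 = 1.810×10^7 Pa.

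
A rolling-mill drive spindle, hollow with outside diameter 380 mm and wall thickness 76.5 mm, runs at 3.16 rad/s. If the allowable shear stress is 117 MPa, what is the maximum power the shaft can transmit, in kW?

J = π(d_o⁴ − d_i⁴)/32 = π(0.380⁴ − 0.227⁴)/32 = 1.786×10^-3 m⁴.
T_max = τ_allow·J/r = 1.17×10^8 × 1.786×10^-3 / 0.190 = 1.100e6 N·m.
ω = 3.16 rad/s, so P_max = T_max·ω = 3.476×10^6 W.

3480 kW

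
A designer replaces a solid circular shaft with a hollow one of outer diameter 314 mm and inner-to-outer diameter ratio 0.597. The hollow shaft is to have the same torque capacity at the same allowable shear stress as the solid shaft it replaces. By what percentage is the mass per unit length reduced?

29.5 %

Equal τ_max and T ⇒ the solid shaft needs d_s³ = d_o³(1−k⁴), so d_s = 314·(1−0.597⁴)^(1/3) = 300.1 mm.
Area ratio A_h/A_s = d_o²(1−k²)/d_s² = (1−k²)/(1−k⁴)^(2/3) = 0.7046.
Mass saving = 1 − 0.7046 = 29.5 %.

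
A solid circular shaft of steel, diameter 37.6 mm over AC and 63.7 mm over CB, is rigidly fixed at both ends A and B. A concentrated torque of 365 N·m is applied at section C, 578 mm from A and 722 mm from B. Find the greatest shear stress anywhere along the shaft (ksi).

Compatibility: T_A·a/J_AC = T_B·b/J_CB with T_A + T_B = T₀.
J_AC = 1.96×10^-7 m⁴, J_CB = 1.62×10^-6 m⁴, so T_A = T₀·(J_AC/a)/((J_AC/a)+(J_CB/b)) = 48.06 N·m, T_B = 316.9 N·m.
τ in each portion: τ_AC = 4.60×10^6 Pa, τ_CB = 6.24×10^6 Pa; maximum is in CB.
τ_max = T_CB·r/J = 316.9·0.0319/1.62×10^-6 = 6.245×10^6 Pa.

0.906 ksi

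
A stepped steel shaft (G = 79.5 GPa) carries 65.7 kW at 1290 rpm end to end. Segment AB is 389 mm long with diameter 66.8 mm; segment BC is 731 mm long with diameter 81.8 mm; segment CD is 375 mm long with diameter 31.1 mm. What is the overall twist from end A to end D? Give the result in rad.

0.0272 rad

ω = 2π·1290/60 = 135.1 rad/s, so T = P/ω = 65.7×10³ / 135.1 = 486.3 N·m.
J_AB = π(0.0668)⁴/32 = 1.95×10^-6 m⁴; J_BC = π(0.0818)⁴/32 = 4.40×10^-6 m⁴; J_CD = π(0.0311)⁴/32 = 9.18×10^-8 m⁴.
θ = (T/G)·Σ L_i/J_i = (486.3/79.5×10⁹)·(0.389/1.95×10^-6 + 0.731/4.40×10^-6 + 0.375/9.18×10^-8) = 0.02721 rad.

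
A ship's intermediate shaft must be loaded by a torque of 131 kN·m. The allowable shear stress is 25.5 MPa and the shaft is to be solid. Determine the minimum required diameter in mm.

297 mm

For a solid shaft τ_max = 16T/(πd³), so d = (16T/(π τ_allow))^(1/3) = (16·131000/(π·2.55×10^7))^(1/3) = 0.2969 m.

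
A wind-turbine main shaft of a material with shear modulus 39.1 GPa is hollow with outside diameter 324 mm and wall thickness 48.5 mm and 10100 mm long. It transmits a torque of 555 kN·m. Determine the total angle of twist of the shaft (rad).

0.175 rad

J = π(d_o⁴ − d_i⁴)/32 = π(0.324⁴ − 0.227⁴)/32 = 8.212×10^-4 m⁴.
θ = T·L/(G·J) = 555000 × 10.1 / (39.1×10⁹ × 8.212×10^-4) = 0.1746 rad.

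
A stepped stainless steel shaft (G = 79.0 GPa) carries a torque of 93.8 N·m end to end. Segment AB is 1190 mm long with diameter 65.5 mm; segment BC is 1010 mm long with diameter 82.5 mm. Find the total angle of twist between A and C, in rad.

0.00105 rad

J_AB = π(0.0655)⁴/32 = 1.81×10^-6 m⁴; J_BC = π(0.0825)⁴/32 = 4.55×10^-6 m⁴.
θ = (T/G)·Σ L_i/J_i = (93.80/79.0×10⁹)·(1.19/1.81×10^-6 + 1.01/4.55×10^-6) = 1.046×10^-3 rad.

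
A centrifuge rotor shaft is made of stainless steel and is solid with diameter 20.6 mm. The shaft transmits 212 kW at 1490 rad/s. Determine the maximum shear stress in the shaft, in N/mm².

ω = 1490 rad/s, so T = P/ω = 212×10³ / 1490 = 142.3 N·m.
J = πd⁴/32 = π(0.0206)⁴/32 = 1.768×10^-8 m⁴.
τ_max = T·r/J = 142.3 × 0.0103 / 1.768×10^-8 = 8.289×10^7 Pa.

82.9 N/mm²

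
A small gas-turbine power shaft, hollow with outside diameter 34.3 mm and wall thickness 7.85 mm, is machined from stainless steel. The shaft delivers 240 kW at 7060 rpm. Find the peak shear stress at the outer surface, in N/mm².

ω = 2π·7060/60 = 739.3 rad/s, so T = P/ω = 240×10³ / 739.3 = 324.6 N·m.
J = π(d_o⁴ − d_i⁴)/32 = π(0.0343⁴ − 0.0186⁴)/32 = 1.241×10^-7 m⁴.
τ_max = T·r/J = 324.6 × 0.0171 / 1.241×10^-7 = 4.485×10^7 Pa.

44.8 N/mm²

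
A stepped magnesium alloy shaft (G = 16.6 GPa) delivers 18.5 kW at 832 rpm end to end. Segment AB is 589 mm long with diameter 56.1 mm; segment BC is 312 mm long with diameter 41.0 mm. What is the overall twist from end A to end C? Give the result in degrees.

ω = 2π·832/60 = 87.13 rad/s, so T = P/ω = 18.5×10³ / 87.13 = 212.3 N·m.
J_AB = π(0.0561)⁴/32 = 9.72×10^-7 m⁴; J_BC = π(0.0410)⁴/32 = 2.77×10^-7 m⁴.
θ = (T/G)·Σ L_i/J_i = (212.3/16.6×10⁹)·(0.589/9.72×10^-7 + 0.312/2.77×10^-7) = 0.02213 rad.

1.27°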